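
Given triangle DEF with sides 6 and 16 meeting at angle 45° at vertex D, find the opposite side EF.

When two sides and the included angle are known, the law of cosines gives the third side.
c^2 = a^2 + b^2 - 2ab cos(C) generalizes the Pythagorean theorem to non-right triangles.
Here: EF^2 = 36 + 256 - 192*(sqrt(2)/2) = 292 - 96*sqrt(2)
EF = 2*sqrt(73 - 24*sqrt(2))

2*sqrt(73 - 24*sqrt(2))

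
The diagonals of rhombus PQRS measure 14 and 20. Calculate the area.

Area = (14 * 20) / 2 = 280 / 2 = 140

140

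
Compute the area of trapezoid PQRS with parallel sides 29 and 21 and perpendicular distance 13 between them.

Area = (29 + 21) * 13 / 2 = 650 / 2 = 325

325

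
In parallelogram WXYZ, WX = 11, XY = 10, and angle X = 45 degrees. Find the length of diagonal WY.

The diagonal of a parallelogram can be found by treating two adjacent sides and the diagonal as a triangle.
Applying the law of cosines with sides 11, 10 and included angle 45°:
d^2 = 121 + 100 - 220*cos(45°) = 221 - 110*sqrt(2)
d = sqrt(221 - 110*sqrt(2))

sqrt(221 - 110*sqrt(2))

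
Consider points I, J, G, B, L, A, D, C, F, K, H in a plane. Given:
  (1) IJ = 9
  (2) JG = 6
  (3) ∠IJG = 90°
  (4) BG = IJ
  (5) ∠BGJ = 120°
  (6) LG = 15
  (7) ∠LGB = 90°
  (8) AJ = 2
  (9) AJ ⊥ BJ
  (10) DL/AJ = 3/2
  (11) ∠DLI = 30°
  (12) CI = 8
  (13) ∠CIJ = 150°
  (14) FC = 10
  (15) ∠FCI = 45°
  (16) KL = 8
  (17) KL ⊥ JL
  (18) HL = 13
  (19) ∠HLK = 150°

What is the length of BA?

From the given relations: BG = IJ = 9.
Step 1: By the law of cosines on triangle BGJ: BJ² = 9² + 6² − 2·9·6·cos(120°) = 171, so BJ = 3·√19.
Step 2: By the law of cosines on triangle BJA: BA² = (3·√19)² + 2² − 2·3·√19·2·cos(90°) = 175, so BA = 5·√7.

Therefore, the length of BA = 5·√7.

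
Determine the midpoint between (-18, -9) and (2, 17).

M = ((x₁ + x₂)/2, (y₁ + y₂)/2)
= ((-18 + 2)/2, (-9 + 17)/2)
= (-16/2, 8/2) = (-8, 4)

(-8, 4)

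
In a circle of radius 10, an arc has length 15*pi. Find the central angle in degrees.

Arc length L = 2πr × θ/360, so θ = 360L / (2πr).
θ = 360 × 15*pi / (2π × 10)
θ = 270°
θ = 270°

270°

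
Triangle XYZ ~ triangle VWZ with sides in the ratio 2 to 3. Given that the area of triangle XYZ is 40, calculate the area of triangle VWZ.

For similar figures, the area ratio equals the square of the side ratio.
Side ratio (XYZ to VWZ) = 2:3, so area ratio = 2^2:3^2 = 4:9.
If the area of XYZ is 40, then the area of VWZ = 40 * (9/4) = 90.

90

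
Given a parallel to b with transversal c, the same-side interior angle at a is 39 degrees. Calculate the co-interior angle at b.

Co-interior (same-side interior) angles are between the parallel lines on the same side of the transversal.
Unlike corresponding or alternate interior angles, they are supplementary rather than equal.
So the angle = 180 - 39 = 141 degrees.

141 degrees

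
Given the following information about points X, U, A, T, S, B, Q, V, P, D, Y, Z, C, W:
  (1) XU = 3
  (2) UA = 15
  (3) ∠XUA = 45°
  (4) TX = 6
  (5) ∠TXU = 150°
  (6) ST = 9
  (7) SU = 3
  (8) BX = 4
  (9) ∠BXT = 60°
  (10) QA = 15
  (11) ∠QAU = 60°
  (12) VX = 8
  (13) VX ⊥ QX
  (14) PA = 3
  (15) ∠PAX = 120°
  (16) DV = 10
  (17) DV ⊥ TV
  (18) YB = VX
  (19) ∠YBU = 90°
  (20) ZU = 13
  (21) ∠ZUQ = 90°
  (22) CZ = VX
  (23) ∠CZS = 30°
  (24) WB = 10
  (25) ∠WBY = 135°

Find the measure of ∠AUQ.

Step 1: By the law of cosines on triangle UAQ: UQ² = 15² + 15² − 2·15·15·cos(60°) = 225, so UQ = 15.
Step 2: By the inverse law of cosines on triangle AUQ: cos(∠AUQ) = (15² + 15² − 15²) / (2·15·15) = 225/450 = 0.5, so ∠AUQ = 60°.

Therefore, the measure of angle ∠AUQ = 60°.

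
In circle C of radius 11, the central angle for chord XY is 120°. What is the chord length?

Drop a perpendicular from the center to the chord, bisecting both the chord and the central angle.
Each half-chord = r sin(θ/2) = 11 sin(60°).
The full chord = 2 × 11 × sin(60°) = 11*sqrt(3).

11*sqrt(3)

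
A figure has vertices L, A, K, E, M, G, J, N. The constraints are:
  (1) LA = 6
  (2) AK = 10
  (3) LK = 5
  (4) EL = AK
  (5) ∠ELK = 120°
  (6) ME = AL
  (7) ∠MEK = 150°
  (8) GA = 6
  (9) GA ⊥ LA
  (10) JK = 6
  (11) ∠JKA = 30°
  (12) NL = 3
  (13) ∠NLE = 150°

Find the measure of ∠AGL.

Step 1: By the law of cosines on triangle GAL: GL² = 6² + 6² − 2·6·6·cos(90°) = 72, so GL = 6·√2.
Step 2: By the inverse law of cosines on triangle AGL: cos(∠AGL) = (6² + (6·√2)² − 6²) / (2·6·6·√2) = 72/101.82 = 0.7071, so ∠AGL = 45°.

Therefore, the measure of angle ∠AGL = 45°.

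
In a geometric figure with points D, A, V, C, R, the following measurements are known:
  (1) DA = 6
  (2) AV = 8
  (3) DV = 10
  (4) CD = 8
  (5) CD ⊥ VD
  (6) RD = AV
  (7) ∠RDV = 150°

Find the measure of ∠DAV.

Step 1: By the inverse law of cosines on triangle DAV: cos(∠DAV) = (6² + 8² − 10²) / (2·6·8) = 0/96 = 0, so ∠DAV = 90°.

Therefore, the measure of angle ∠DAV = 90°.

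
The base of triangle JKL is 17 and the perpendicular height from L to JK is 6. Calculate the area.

Area = (1/2) * base * height
Area = (1/2) * 17 * 6
Area = 51

51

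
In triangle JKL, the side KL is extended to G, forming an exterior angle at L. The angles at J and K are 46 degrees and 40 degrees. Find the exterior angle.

Exterior angle = 46 + 40 = 86 degrees (exterior angle theorem).

86 degrees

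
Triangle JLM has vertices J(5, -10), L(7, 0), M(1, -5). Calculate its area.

Shoelace: Area = (1/2)|5(0--5) + 7(-5--10) + 1(-10-0)| = (1/2)(50) = 25

25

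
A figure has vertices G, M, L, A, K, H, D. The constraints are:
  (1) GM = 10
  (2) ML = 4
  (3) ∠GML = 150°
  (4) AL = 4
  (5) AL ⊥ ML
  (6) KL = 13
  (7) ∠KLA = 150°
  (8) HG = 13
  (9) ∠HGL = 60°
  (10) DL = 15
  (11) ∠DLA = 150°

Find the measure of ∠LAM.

Step 1: By the law of cosines on triangle ALM: AM² = 4² + 4² − 2·4·4·cos(90°) = 32, so AM = 4·√2.
Step 2: By the inverse law of cosines on triangle LAM: cos(∠LAM) = (4² + (4·√2)² − 4²) / (2·4·4·√2) = 32/45.25 = 0.7071, so ∠LAM = 45°.

Therefore, the measure of angle ∠LAM = 45°.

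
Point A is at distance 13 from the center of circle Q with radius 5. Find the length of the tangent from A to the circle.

The tangent, radius, and line from the external point to the center form a right triangle.
The right angle is where the tangent meets the radius.
By the Pythagorean theorem: tangent² + 5² = 13²
tangent² = 169 - 25 = 144
tangent = 12

12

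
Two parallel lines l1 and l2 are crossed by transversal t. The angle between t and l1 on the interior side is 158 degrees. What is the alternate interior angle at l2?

Alternate interior angles lie on opposite sides of the transversal, between the parallel lines.
By the alternate interior angle theorem, they are equal: 158 degrees.

158 degrees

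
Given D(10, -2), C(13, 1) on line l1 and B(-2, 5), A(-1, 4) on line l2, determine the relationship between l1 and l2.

Slope of line 1: m1 = (1 - -2)/(13 - 10) = 3/3 = 1
Slope of line 2: m2 = (4 - 5)/(-1 - -2) = -1/1 = -1
m1 * m2 = -1, so perpendicular.

Perpendicular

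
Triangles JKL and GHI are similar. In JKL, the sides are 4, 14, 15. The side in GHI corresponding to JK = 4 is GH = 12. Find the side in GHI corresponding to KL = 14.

Similar triangles have proportional sides. Setting up the proportion:
GH / JK = HI / KL
12 / 4 = HI / 14
HI = 14 * 12 / 4 = 42.

42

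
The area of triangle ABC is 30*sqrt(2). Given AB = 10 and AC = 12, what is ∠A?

sin(C) = 2 * 30*sqrt(2) / (10 * 12) = sqrt(2)/2, so C = arcsin(sqrt(2)/2) = 45°.
Since sin(180° - C) = sin(C), the obtuse angle 135° gives the same area, so C = 45° or C = 135°.

45° or 135°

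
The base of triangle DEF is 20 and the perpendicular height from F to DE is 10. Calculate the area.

Area = (1/2) * base * height
Area = (1/2) * 20 * 10
Area = 100

100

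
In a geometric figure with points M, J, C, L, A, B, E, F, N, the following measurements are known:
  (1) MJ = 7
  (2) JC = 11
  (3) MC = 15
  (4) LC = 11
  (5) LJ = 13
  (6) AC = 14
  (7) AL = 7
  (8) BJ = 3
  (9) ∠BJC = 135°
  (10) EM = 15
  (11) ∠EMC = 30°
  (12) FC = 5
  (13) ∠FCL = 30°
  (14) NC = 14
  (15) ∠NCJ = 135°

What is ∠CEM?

Step 1: By the law of cosines on triangle EMC: EC² = 15² + 15² − 2·15·15·cos(30°) = 60.29, so EC ≈ 7.76.
Step 2: By the inverse law of cosines on triangle CEM: cos(∠CEM) = (7.76² + 15² − 15²) / (2·7.76·15) = 60.29/232.94 = 0.2588, so ∠CEM = 75°.

Therefore, the measure of angle ∠CEM = 75°.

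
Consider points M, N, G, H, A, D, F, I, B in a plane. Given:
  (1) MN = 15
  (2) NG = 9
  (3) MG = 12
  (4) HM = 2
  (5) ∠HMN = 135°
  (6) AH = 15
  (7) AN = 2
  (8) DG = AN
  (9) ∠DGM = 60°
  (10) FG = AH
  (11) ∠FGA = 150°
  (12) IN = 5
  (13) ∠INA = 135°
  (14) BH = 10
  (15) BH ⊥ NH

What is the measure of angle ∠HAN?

Step 1: By the law of cosines on triangle HMN: HN² = 2² + 15² − 2·2·15·cos(135°) = 271.43, so HN ≈ 16.48.
Step 2: By the inverse law of cosines on triangle HAN: cos(∠HAN) = (15² + 2² − 16.48²) / (2·15·2) = -42.43/60 = -0.7071, so ∠HAN = 135°.

Therefore, the measure of angle ∠HAN = 135°.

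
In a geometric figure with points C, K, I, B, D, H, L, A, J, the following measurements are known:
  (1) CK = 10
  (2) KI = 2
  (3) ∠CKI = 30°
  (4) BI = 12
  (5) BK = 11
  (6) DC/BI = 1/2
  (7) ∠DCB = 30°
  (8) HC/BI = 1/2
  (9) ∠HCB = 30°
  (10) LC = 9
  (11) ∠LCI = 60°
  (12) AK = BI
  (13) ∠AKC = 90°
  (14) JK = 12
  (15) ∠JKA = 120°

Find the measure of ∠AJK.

From the given relations: AK = BI = 12.
Step 1: By the law of cosines on triangle JKA: JA² = 12² + 12² − 2·12·12·cos(120°) = 432, so JA = 12·√3.
Step 2: By the inverse law of cosines on triangle AJK: cos(∠AJK) = ((12·√3)² + 12² − 12²) / (2·12·√3·12) = 432/498.83 = 0.866, so ∠AJK = 30°.

Therefore, the measure of angle ∠AJK = 30°.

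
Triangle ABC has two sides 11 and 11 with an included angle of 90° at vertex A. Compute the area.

Area = (1/2)(11)(11) sin(90°) = (1/2)(11)(11)(1) = 121/2

121/2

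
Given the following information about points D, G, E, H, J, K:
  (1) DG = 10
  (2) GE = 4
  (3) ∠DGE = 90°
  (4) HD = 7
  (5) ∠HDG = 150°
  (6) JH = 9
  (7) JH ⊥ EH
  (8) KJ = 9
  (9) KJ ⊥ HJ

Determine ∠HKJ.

Step 1: By the law of cosines on triangle KJH: KH² = 9² + 9² − 2·9·9·cos(90°) = 162, so KH = 9·√2.
Step 2: By the inverse law of cosines on triangle HKJ: cos(∠HKJ) = ((9·√2)² + 9² − 9²) / (2·9·√2·9) = 162/229.1 = 0.7071, so ∠HKJ = 45°.

Therefore, the measure of angle ∠HKJ = 45°.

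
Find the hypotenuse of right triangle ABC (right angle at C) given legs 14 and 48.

AB = sqrt(14^2 + 48^2) = sqrt(2500) = 50

50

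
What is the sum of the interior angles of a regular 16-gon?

The sum of interior angles of an n-sided polygon is (n - 2) * 180.
For n = 16: (16 - 2) * 180 = 14 * 180 = 2520 degrees.

2520 degrees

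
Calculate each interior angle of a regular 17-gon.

Each interior angle of a regular n-gon is (n - 2) * 180 / n.
For n = 17: (17 - 2) * 180 / 17 = 2700/17 = 2700/17 degrees.

2700/17 degrees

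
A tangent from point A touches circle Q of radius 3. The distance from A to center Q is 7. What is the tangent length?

The tangent, radius, and line from the external point to the center form a right triangle.
The right angle is where the tangent meets the radius.
By the Pythagorean theorem: tangent² + 3² = 7²
tangent² = 49 - 9 = 40
tangent = 2*sqrt(10)

2*sqrt(10)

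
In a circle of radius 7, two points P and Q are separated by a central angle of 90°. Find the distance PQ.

Chord length = 2r sin(θ/2)
= 2 × 7 × sin(90°/2)
= 2 × 7 × sin(45°)
= 7*sqrt(2)

7*sqrt(2)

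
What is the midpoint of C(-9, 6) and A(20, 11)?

The midpoint is the average of the coordinates:
x: (-9 + 20)/2 = 11/2
y: (6 + 11)/2 = 17/2
Midpoint = (11/2, 17/2)

(11/2, 17/2)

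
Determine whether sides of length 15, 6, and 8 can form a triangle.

The longest side is 15. The other two sides sum to 6 + 8 = 14.
Since 14 ≤ 15, the two shorter sides cannot reach around to close the triangle.

No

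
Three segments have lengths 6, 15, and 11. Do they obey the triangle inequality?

For three segments to close into a triangle, no single side can be as long as the other two combined.
The longest side is 15, and 6 + 11 = 17 > 15.
A triangle can be formed.

Yes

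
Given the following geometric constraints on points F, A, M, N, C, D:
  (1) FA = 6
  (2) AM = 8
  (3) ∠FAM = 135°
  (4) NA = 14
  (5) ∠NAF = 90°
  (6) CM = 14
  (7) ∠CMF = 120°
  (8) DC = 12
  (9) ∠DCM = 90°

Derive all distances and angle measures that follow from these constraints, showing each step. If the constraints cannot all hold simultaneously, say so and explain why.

The constraints are consistent.

Step 1: From FA = 6, AM = 8, and ∠FAM = 135°, by the law of cosines:
  FM² = FA² + AM² - 2·FA·AM·cos(135°) = 36 + 64 + 67.88 = 167.9
  FM ≈ 12.96

Step 2: From FA = 6, AN = 14, and ∠FAN = 90°, by the law of cosines:
  FN² = FA² + AN² - 2·FA·AN·cos(90°) = 36 + 196 - 0 = 232
  FN = 2·√58

Step 3: From MC = 14, CD = 12, and ∠MCD = 90°, by the law of cosines:
  MD² = MC² + CD² - 2·MC·CD·cos(90°) = 196 + 144 - 0 = 340
  MD = 2·√85

Step 4: From FM = 12.96, MC = 14, and ∠FMC = 120°, by the law of cosines:
  FC² = FM² + MC² - 2·FM·MC·cos(120°) = 167.9 + 196 + 181.4 = 545.3
  FC ≈ 23.35

Step 5: From FA = 6, FM = 12.96, AM = 8, by the inverse law of cosines:
  cos(∠AFM) = (FA² + FM² - AM²) / (2·FA·FM)
  ∠AFM = 25.89°

Step 6: From FA = 6, FN = 2·√58, AN = 14, by the inverse law of cosines:
  cos(∠AFN) = (FA² + FN² - AN²) / (2·FA·FN)
  ∠AFN = 66.8°

Step 7: From MA = 8, MF = 12.96, AF = 6, by the inverse law of cosines:
  cos(∠AMF) = (MA² + MF² - AF²) / (2·MA·MF)
  ∠AMF = 19.11°

Step 8: From MC = 14, MD = 2·√85, CD = 12, by the inverse law of cosines:
  cos(∠CMD) = (MC² + MD² - CD²) / (2·MC·MD)
  ∠CMD = 40.6°

Step 9: From NA = 14, NF = 2·√58, AF = 6, by the inverse law of cosines:
  cos(∠ANF) = (NA² + NF² - AF²) / (2·NA·NF)
  ∠ANF = 23.2°

Step 10: From DC = 12, DM = 2·√85, CM = 14, by the inverse law of cosines:
  cos(∠CDM) = (DC² + DM² - CM²) / (2·DC·DM)
  ∠CDM = 49.4°

Step 11: From FC = 23.35, FM = 12.96, CM = 14, by the inverse law of cosines:
  cos(∠CFM) = (FC² + FM² - CM²) / (2·FC·FM)
  ∠CFM = 31.28°

Step 12: From CF = 23.35, CM = 14, FM = 12.96, by the inverse law of cosines:
  cos(∠FCM) = (CF² + CM² - FM²) / (2·CF·CM)
  ∠FCM = 28.72°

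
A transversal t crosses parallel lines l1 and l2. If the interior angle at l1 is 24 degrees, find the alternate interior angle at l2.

Alternate interior angles lie on opposite sides of the transversal, between the parallel lines.
By the alternate interior angle theorem, they are equal: 24 degrees.

24 degrees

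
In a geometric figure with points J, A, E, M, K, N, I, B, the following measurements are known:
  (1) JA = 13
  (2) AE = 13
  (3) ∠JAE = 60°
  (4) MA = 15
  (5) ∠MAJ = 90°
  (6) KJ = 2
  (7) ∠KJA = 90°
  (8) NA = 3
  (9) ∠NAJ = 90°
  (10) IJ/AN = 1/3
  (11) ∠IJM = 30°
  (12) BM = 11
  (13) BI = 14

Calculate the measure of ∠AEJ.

Step 1: By the law of cosines on triangle EAJ: EJ² = 13² + 13² − 2·13·13·cos(60°) = 169, so EJ = 13.
Step 2: By the inverse law of cosines on triangle AEJ: cos(∠AEJ) = (13² + 13² − 13²) / (2·13·13) = 169/338 = 0.5, so ∠AEJ = 60°.

Therefore, the measure of angle ∠AEJ = 60°.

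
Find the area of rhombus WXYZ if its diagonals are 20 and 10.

Area = (20 * 10) / 2 = 200 / 2 = 100

100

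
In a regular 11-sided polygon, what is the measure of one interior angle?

Each interior angle of a regular n-gon is (n - 2) * 180 / n.
For n = 11: (11 - 2) * 180 / 11 = 1620/11 = 1620/11 degrees.

1620/11 degrees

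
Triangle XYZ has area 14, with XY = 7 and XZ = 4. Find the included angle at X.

sin(C) = 2 * 14 / (7 * 4) = 1, so C = arcsin(1) = 90°.

90°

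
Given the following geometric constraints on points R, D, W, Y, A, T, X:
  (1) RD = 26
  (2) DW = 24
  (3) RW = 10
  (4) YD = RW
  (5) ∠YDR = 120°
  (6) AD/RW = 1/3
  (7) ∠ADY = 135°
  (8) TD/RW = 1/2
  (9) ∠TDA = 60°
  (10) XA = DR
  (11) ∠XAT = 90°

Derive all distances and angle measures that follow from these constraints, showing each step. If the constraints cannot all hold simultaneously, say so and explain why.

The constraints are consistent.

From the given relations:
  YD = RW = 10
  AD = 1/3·RW = 1/3·10 ≈ 3.33
  TD = 1/2·RW = 1/2·10 = 5
  XA = DR = 26

Step 1: From RD = 26, DY = 10, and ∠RDY = 120°, by the law of cosines:
  RY² = RD² + DY² - 2·RD·DY·cos(120°) = 676 + 100 + 260 = 1036
  RY ≈ 32.19

Step 2: From YD = 10, DA = 3.33, and ∠YDA = 135°, by the law of cosines:
  YA² = YD² + DA² - 2·YD·DA·cos(135°) = 100 + 11.11 + 47.14 = 158.3
  YA ≈ 12.58

Step 3: From AD = 3.33, DT = 5, and ∠ADT = 60°, by the law of cosines:
  AT² = AD² + DT² - 2·AD·DT·cos(60°) = 11.11 + 25 - 16.67 = 19.44
  AT = 5/3·√7

Step 4: From RD = 26, RW = 10, DW = 24, by the inverse law of cosines:
  cos(∠DRW) = (RD² + RW² - DW²) / (2·RD·RW)
  ∠DRW = 67.38°

Step 5: From DR = 26, DW = 24, RW = 10, by the inverse law of cosines:
  cos(∠RDW) = (DR² + DW² - RW²) / (2·DR·DW)
  ∠RDW = 22.62°

Step 6: From WD = 24, WR = 10, DR = 26, by the inverse law of cosines:
  cos(∠DWR) = (WD² + WR² - DR²) / (2·WD·WR)
  ∠DWR = 90°

Step 7: From TA = 5/3·√7, AX = 26, and ∠TAX = 90°, by the law of cosines:
  TX² = TA² + AX² - 2·TA·AX·cos(90°) = 19.44 + 676 - 0 = 695.4
  TX ≈ 26.37

Step 8: From RD = 26, RY = 32.19, DY = 10, by the inverse law of cosines:
  cos(∠DRY) = (RD² + RY² - DY²) / (2·RD·RY)
  ∠DRY = 15.61°

Step 9: From YA = 12.58, YD = 10, AD = 3.33, by the inverse law of cosines:
  cos(∠AYD) = (YA² + YD² - AD²) / (2·YA·YD)
  ∠AYD = 10.8°

Step 10: From YD = 10, YR = 32.19, DR = 26, by the inverse law of cosines:
  cos(∠DYR) = (YD² + YR² - DR²) / (2·YD·YR)
  ∠DYR = 44.39°

Step 11: From AD = 3.33, AT = 5/3·√7, DT = 5, by the inverse law of cosines:
  cos(∠DAT) = (AD² + AT² - DT²) / (2·AD·AT)
  ∠DAT = 79.11°

Step 12: From AD = 3.33, AY = 12.58, DY = 10, by the inverse law of cosines:
  cos(∠DAY) = (AD² + AY² - DY²) / (2·AD·AY)
  ∠DAY = 34.2°

Step 13: From TA = 5/3·√7, TD = 5, AD = 3.33, by the inverse law of cosines:
  cos(∠ATD) = (TA² + TD² - AD²) / (2·TA·TD)
  ∠ATD = 40.89°

Step 14: From TA = 5/3·√7, TX = 26.37, AX = 26, by the inverse law of cosines:
  cos(∠ATX) = (TA² + TX² - AX²) / (2·TA·TX)
  ∠ATX = 80.37°

Step 15: From XA = 26, XT = 26.37, AT = 5/3·√7, by the inverse law of cosines:
  cos(∠AXT) = (XA² + XT² - AT²) / (2·XA·XT)
  ∠AXT = 9.63°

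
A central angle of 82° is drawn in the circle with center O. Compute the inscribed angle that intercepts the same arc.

An inscribed angle intercepts an arc from a point on the circle, while the central angle intercepts the same arc from the center.
The inscribed angle is always half the central angle: 82° / 2 = 41°.

41°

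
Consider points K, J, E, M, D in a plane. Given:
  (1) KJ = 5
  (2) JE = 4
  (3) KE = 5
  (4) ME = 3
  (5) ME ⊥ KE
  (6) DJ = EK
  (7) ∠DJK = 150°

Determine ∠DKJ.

From the given relations: DJ = EK = 5.
Step 1: By the law of cosines on triangle KJD: KD² = 5² + 5² − 2·5·5·cos(150°) = 93.3, so KD ≈ 9.66.
Step 2: By the inverse law of cosines on triangle DKJ: cos(∠DKJ) = (9.66² + 5² − 5²) / (2·9.66·5) = 93.3/96.59 = 0.9659, so ∠DKJ = 15°.

Therefore, the measure of angle ∠DKJ = 15°.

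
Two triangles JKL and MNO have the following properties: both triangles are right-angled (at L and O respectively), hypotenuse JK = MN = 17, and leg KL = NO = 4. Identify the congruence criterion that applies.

The given information provides:
both triangles are right-angled (at L and O respectively), hypotenuse JK = MN = 17, and leg KL = NO = 4
This matches the HL congruence theorem.
The hypotenuse and one leg of two right triangles are equal (Hypotenuse-Leg).

HL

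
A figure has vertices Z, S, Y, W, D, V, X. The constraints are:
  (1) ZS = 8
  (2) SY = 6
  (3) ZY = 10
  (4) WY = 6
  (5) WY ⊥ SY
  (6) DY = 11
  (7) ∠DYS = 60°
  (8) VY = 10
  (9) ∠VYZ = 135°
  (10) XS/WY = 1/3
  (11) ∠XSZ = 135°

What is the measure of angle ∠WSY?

Step 1: By the law of cosines on triangle SYW: SW² = 6² + 6² − 2·6·6·cos(90°) = 72, so SW = 6·√2.
Step 2: By the inverse law of cosines on triangle WSY: cos(∠WSY) = ((6·√2)² + 6² − 6²) / (2·6·√2·6) = 72/101.82 = 0.7071, so ∠WSY = 45°.

Therefore, the measure of angle ∠WSY = 45°.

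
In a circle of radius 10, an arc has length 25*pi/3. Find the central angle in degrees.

θ = 360 × 25*pi/3 / (2π × 10) = 150° (rearranging arc length formula).

150°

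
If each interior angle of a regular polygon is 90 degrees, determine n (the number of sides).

The exterior angle is the supplement of the interior angle: 180 - 90 = 90 degrees.
Since the exterior angles of any convex polygon sum to 360 degrees, the number of sides is 360 / 90 = 4.

4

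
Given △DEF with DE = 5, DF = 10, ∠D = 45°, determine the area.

When two sides and the included angle are known, the area formula is (1/2)ab sin(C).
The height from one side to the opposite vertex is 10 sin(45°) = 5*sqrt(2).
Area = (1/2) * 5 * 5*sqrt(2) = 25*sqrt(2)/2.

25*sqrt(2)/2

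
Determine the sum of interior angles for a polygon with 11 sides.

The sum of interior angles of an n-sided polygon is (n - 2) * 180.
For n = 11: (11 - 2) * 180 = 9 * 180 = 1620 degrees.

1620 degrees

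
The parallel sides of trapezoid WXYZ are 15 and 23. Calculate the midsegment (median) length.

midsegment = (15 + 23) / 2 = 38 / 2 = 19

19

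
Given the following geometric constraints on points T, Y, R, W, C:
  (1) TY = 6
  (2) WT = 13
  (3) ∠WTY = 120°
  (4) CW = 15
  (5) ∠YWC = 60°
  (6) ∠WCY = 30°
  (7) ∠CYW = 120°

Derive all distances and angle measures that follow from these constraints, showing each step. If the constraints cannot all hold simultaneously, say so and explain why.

These constraints are not satisfiable: (5), (6) and (7) are the three interior angles of triangle YWC, which must sum to 180°, but 60° + 30° + 120° = 210°. No planar figure meets all of them, so nothing further can be derived.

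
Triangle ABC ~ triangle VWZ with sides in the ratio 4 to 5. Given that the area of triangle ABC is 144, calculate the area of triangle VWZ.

Area ratio = (4/5)^2 = 16/25. Area of VWZ = 144 * 25/16 = 225.

225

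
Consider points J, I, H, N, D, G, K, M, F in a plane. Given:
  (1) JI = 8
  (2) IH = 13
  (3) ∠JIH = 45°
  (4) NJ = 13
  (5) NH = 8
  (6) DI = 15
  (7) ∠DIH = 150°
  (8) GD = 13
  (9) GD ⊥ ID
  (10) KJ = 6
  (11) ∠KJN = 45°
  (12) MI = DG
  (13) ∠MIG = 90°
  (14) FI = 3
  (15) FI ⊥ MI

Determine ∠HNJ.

Step 1: By the law of cosines on triangle HIJ: HJ² = 13² + 8² − 2·13·8·cos(45°) = 85.92, so HJ ≈ 9.27.
Step 2: By the inverse law of cosines on triangle HNJ: cos(∠HNJ) = (8² + 13² − 9.27²) / (2·8·13) = 147.08/208 = 0.7071, so ∠HNJ = 45°.

Therefore, the measure of angle ∠HNJ = 45°.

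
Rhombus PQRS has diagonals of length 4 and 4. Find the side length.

The diagonals of a rhombus bisect each other at right angles.
Half-diagonals: 4/2 = 2 and 4/2 = 2
side = sqrt(2^2 + 2^2)
side = sqrt(4 + 4)
side = sqrt(8) = 2*sqrt(2)

2*sqrt(2)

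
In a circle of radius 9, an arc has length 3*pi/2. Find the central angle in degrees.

Arc length L = 2πr × θ/360, so θ = 360L / (2πr).
θ = 360 × 3*pi/2 / (2π × 9)
θ = 30°
θ = 30°

30°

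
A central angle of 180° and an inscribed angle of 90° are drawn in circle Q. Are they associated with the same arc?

By the inscribed angle theorem, if both angles subtend the same arc, the inscribed angle must be half the central angle.
Half of 180° = 90°, which equals the given inscribed angle of 90°.
Therefore, yes, they correspond to the same arc.

Yes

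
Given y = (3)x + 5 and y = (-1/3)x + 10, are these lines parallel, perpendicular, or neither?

Slope of line 1: m1 = 3
Slope of line 2: m2 = -1/3
m1 * m2 = (3) * (-1/3) = -1 = -1, so the lines are perpendicular.

Perpendicular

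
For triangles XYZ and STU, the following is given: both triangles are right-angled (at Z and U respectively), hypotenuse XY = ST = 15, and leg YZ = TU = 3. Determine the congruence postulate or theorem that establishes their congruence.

Consider the given information: both triangles are right-angled (at Z and U respectively), hypotenuse XY = ST = 15, and leg YZ = TU = 3
This is not SAS or AAS: SAS requires two sides and the included angle between them. AAS requires two angles and a non-included side.
The correct criterion is HL. The hypotenuse and one leg of two right triangles are equal (Hypotenuse-Leg).

HL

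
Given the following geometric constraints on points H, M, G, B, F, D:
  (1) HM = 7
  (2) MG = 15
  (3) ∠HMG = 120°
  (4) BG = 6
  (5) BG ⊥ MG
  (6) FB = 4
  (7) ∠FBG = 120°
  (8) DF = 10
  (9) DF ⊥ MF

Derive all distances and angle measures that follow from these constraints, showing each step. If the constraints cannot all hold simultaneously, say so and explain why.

The constraints are consistent.

Step 1: From HM = 7, MG = 15, and ∠HMG = 120°, by the law of cosines:
  HG² = HM² + MG² - 2·HM·MG·cos(120°) = 49 + 225 + 105 = 379
  HG ≈ 19.47

Step 2: From MG = 15, GB = 6, and ∠MGB = 90°, by the law of cosines:
  MB² = MG² + GB² - 2·MG·GB·cos(90°) = 225 + 36 - 0 = 261
  MB = 3·√29

Step 3: From GB = 6, BF = 4, and ∠GBF = 120°, by the law of cosines:
  GF² = GB² + BF² - 2·GB·BF·cos(120°) = 36 + 16 + 24 = 76
  GF = 2·√19

Step 4: From HG = 19.47, HM = 7, GM = 15, by the inverse law of cosines:
  cos(∠GHM) = (HG² + HM² - GM²) / (2·HG·HM)
  ∠GHM = 41.86°

Step 5: From MB = 3·√29, MG = 15, BG = 6, by the inverse law of cosines:
  cos(∠BMG) = (MB² + MG² - BG²) / (2·MB·MG)
  ∠BMG = 21.8°

Step 6: From GB = 6, GF = 2·√19, BF = 4, by the inverse law of cosines:
  cos(∠BGF) = (GB² + GF² - BF²) / (2·GB·GF)
  ∠BGF = 23.41°

Step 7: From GH = 19.47, GM = 15, HM = 7, by the inverse law of cosines:
  cos(∠HGM) = (GH² + GM² - HM²) / (2·GH·GM)
  ∠HGM = 18.14°

Step 8: From BG = 6, BM = 3·√29, GM = 15, by the inverse law of cosines:
  cos(∠GBM) = (BG² + BM² - GM²) / (2·BG·BM)
  ∠GBM = 68.2°

Step 9: From FB = 4, FG = 2·√19, BG = 6, by the inverse law of cosines:
  cos(∠BFG) = (FB² + FG² - BG²) / (2·FB·FG)
  ∠BFG = 36.59°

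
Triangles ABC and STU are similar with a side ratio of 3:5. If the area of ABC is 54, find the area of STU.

For similar figures, the area ratio equals the square of the side ratio.
Side ratio (ABC to STU) = 3:5, so area ratio = 3^2:5^2 = 9:25.
If the area of ABC is 54, then the area of STU = 54 * (25/9) = 150.

150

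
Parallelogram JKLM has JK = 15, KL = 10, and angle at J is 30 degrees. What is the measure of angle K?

Opposite sides of a parallelogram are parallel, so consecutive angles form co-interior angles on a transversal.
Co-interior angles sum to 180°, giving angle K = 180 - 30 = 150 degrees.

150 degrees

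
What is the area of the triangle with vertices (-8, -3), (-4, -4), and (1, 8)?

The Shoelace formula computes the area from vertex coordinates by summing cross products.
For vertices (-8,-3), (-4,-4), (1,8):
Signed sum = -8*-4 - -4*-3 + -4*8 - 1*-4 + 1*-3 - -8*8
= 20 + -28 + 61 = 53
Area = (1/2)|53| = 53/2.

53/2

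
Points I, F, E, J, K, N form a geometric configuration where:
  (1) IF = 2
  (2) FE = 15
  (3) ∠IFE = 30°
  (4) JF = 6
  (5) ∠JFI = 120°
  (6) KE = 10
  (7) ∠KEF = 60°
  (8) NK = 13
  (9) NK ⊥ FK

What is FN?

Step 1: By the law of cosines on triangle FEK: FK² = 15² + 10² − 2·15·10·cos(60°) = 175, so FK = 5·√7.
Step 2: By the law of cosines on triangle FKN: FN² = (5·√7)² + 13² − 2·5·√7·13·cos(90°) = 344, so FN = 2·√86.

Therefore, the length of FN = 2·√86.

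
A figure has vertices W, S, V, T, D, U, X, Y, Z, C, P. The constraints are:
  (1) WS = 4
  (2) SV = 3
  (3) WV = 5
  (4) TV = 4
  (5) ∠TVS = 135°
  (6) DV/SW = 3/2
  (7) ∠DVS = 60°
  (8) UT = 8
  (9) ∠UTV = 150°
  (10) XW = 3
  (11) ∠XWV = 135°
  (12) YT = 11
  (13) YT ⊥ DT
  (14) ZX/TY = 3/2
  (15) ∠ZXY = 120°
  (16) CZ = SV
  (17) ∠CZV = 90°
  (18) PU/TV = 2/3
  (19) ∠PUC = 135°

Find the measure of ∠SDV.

From the given relations: DV = 3/2·SW = 3/2·4 = 6.
Step 1: By the law of cosines on triangle DVS: DS² = 6² + 3² − 2·6·3·cos(60°) = 27, so DS = 3·√3.
Step 2: By the inverse law of cosines on triangle SDV: cos(∠SDV) = ((3·√3)² + 6² − 3²) / (2·3·√3·6) = 54/62.35 = 0.866, so ∠SDV = 30°.

Therefore, the measure of angle ∠SDV = 30°.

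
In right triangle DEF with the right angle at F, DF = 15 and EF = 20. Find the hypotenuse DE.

DE = sqrt(15^2 + 20^2) = sqrt(625) = 25

25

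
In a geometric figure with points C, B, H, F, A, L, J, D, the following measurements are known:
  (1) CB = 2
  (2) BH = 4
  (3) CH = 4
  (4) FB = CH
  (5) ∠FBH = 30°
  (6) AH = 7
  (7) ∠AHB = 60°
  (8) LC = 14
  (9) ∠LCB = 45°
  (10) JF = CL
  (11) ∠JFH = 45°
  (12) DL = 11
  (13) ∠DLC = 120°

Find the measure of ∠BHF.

From the given relations: FB = CH = 4.
Step 1: By the law of cosines on triangle HBF: HF² = 4² + 4² − 2·4·4·cos(30°) = 4.29, so HF ≈ 2.07.
Step 2: By the inverse law of cosines on triangle BHF: cos(∠BHF) = (4² + 2.07² − 4²) / (2·4·2.07) = 4.29/16.56 = 0.2588, so ∠BHF = 75°.

Therefore, the measure of angle ∠BHF = 75°.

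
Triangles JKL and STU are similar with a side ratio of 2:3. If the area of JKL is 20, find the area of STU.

For similar figures, the area ratio equals the square of the side ratio.
Side ratio (JKL to STU) = 2:3, so area ratio = 2^2:3^2 = 4:9.
If the area of JKL is 20, then the area of STU = 20 * (9/4) = 45.

45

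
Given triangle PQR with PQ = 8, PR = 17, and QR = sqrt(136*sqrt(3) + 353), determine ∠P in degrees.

By the inverse law of cosines: cos(P) = (PQ² + PR² - QR²) / (2 × PQ × PR)
cos(P) = (8² + 17² - (sqrt(136*sqrt(3) + 353))²) / (2 × 8 × 17)
cos(P) = (64 + 289 - (136*sqrt(3) + 353)) / 272
cos(P) = -sqrt(3)/2
P = arccos(-sqrt(3)/2) = 150°

150°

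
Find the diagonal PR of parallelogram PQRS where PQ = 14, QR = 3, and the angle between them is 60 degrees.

Law of cosines: d^2 = 14^2 + 3^2 - 2(14)(3)cos(60°) = 163, so d = sqrt(163).

sqrt(163)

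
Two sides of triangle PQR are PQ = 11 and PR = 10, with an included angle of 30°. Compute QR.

Law of cosines: QR^2 = 11^2 + 10^2 - 2(11)(10)cos(30°) = 221 - 110*sqrt(3), so QR = sqrt(221 - 110*sqrt(3)).

sqrt(221 - 110*sqrt(3))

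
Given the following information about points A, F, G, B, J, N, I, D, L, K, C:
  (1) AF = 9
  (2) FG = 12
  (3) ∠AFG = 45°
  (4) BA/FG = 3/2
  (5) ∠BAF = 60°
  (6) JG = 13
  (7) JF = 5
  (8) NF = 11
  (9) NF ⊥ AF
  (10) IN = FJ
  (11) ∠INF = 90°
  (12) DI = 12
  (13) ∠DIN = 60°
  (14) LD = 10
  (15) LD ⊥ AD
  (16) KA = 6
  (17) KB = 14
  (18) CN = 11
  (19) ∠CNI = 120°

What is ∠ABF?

From the given relations: BA = 3/2·FG = 3/2·12 = 18.
Step 1: By the law of cosines on triangle BAF: BF² = 18² + 9² − 2·18·9·cos(60°) = 243, so BF = 9·√3.
Step 2: By the inverse law of cosines on triangle ABF: cos(∠ABF) = (18² + (9·√3)² − 9²) / (2·18·9·√3) = 486/561.18 = 0.866, so ∠ABF = 30°.

Therefore, the measure of angle ∠ABF = 30°.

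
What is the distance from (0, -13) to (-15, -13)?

d = sqrt((-15 - 0)^2 + (-13 - -13)^2)
d = sqrt(-15^2 + 0^2)
d = sqrt(225 + 0)
d = sqrt(225) = 15

15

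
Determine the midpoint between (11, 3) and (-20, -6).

M = ((x₁ + x₂)/2, (y₁ + y₂)/2)
= ((11 + -20)/2, (3 + -6)/2)
= (-9/2, -3/2) = (-9/2, -3/2)

(-9/2, -3/2)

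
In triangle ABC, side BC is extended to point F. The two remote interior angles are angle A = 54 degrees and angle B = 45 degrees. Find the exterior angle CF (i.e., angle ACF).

The interior angle at C is 180 - 54 - 45 = 81 degrees.
The exterior angle and interior angle at C are supplementary:
Exterior angle = 180 - 81 = 99 degrees.

99 degrees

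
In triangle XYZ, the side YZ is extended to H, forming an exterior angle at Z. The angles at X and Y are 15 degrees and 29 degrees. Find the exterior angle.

Exterior angle = 15 + 29 = 44 degrees (exterior angle theorem).

44 degrees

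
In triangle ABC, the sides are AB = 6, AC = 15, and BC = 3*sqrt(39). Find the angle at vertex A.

cos(A) = (6² + 15² - (3*sqrt(39))²) / (2 × 6 × 15) = -1/2, so A = arccos(-1/2) = 120°.

120°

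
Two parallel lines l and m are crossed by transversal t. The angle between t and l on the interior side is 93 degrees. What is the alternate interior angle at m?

Alternate interior angles are equal: 93 degrees.

93 degrees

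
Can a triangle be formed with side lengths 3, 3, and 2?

For three segments to close into a triangle, no single side can be as long as the other two combined.
The longest side is 3, and 2 + 3 = 5 > 3.
A triangle can be formed.

Yes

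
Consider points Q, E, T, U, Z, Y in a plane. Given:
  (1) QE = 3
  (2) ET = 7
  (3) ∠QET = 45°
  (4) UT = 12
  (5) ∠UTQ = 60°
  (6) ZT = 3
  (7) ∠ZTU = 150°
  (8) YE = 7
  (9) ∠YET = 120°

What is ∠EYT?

Step 1: By the law of cosines on triangle YET: YT² = 7² + 7² − 2·7·7·cos(120°) = 147, so YT = 7·√3.
Step 2: By the inverse law of cosines on triangle EYT: cos(∠EYT) = (7² + (7·√3)² − 7²) / (2·7·7·√3) = 147/169.74 = 0.866, so ∠EYT = 30°.

Therefore, the measure of angle ∠EYT = 30°.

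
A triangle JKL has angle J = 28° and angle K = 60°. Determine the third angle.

angle L = 180 - 28 - 60 = 92 degrees.

92 degrees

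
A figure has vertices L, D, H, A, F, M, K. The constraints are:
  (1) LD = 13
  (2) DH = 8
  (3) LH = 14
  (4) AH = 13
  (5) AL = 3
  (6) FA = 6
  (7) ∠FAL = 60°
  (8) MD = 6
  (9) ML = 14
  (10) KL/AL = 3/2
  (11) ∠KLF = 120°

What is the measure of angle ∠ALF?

Step 1: By the law of cosines on triangle LAF: LF² = 3² + 6² − 2·3·6·cos(60°) = 27, so LF = 3·√3.
Step 2: By the inverse law of cosines on triangle ALF: cos(∠ALF) = (3² + (3·√3)² − 6²) / (2·3·3·√3) = 0/31.18 = 0, so ∠ALF = 90°.

Therefore, the measure of angle ∠ALF = 90°.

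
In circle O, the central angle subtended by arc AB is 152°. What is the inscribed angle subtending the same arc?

By the inscribed angle theorem, the inscribed angle is half the central angle.
Inscribed angle = 152° / 2 = 76°

76°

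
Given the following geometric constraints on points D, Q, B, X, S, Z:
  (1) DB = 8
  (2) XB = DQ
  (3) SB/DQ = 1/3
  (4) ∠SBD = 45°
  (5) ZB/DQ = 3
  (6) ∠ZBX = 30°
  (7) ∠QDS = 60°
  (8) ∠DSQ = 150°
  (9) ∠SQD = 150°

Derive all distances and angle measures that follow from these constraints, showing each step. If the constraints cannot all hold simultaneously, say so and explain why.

These constraints are not satisfiable: (7), (8) and (9) are the three interior angles of triangle QDS, which must sum to 180°, but 60° + 150° + 150° = 360°. No planar figure meets all of them, so nothing further can be derived.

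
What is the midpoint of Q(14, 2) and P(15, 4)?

The midpoint is the point halfway along the segment.
Move half the horizontal distance: 14 + (15 - 14)/2 = 14 + 1/2 = 29/2
Move half the vertical distance: 2 + (4 - 2)/2 = 2 + 2/2 = 3
Midpoint = (29/2, 3)

(29/2, 3)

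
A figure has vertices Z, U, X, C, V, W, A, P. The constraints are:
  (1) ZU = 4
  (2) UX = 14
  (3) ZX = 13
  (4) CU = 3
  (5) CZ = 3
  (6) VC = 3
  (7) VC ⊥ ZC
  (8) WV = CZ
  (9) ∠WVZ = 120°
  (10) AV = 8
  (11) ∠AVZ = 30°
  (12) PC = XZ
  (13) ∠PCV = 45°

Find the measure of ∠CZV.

Step 1: By the law of cosines on triangle ZCV: ZV² = 3² + 3² − 2·3·3·cos(90°) = 18, so ZV = 3·√2.
Step 2: By the inverse law of cosines on triangle CZV: cos(∠CZV) = (3² + (3·√2)² − 3²) / (2·3·3·√2) = 18/25.46 = 0.7071, so ∠CZV = 45°.

Therefore, the measure of angle ∠CZV = 45°.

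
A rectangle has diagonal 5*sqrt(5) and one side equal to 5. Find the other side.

Using the Pythagorean theorem: d^2 = a^2 + b^2
b^2 = d^2 - a^2
b^2 = 125 - 25
b^2 = 100
b = sqrt(100) = 10

10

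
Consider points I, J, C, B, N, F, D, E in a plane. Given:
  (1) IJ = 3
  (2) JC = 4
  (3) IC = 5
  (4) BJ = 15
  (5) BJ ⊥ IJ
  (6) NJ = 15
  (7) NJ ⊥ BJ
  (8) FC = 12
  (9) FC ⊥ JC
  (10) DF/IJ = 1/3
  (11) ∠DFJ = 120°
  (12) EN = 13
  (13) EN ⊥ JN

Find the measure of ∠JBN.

Step 1: By the law of cosines on triangle BJN: BN² = 15² + 15² − 2·15·15·cos(90°) = 450, so BN = 15·√2.
Step 2: By the inverse law of cosines on triangle JBN: cos(∠JBN) = (15² + (15·√2)² − 15²) / (2·15·15·√2) = 450/636.4 = 0.7071, so ∠JBN = 45°.

Therefore, the measure of angle ∠JBN = 45°.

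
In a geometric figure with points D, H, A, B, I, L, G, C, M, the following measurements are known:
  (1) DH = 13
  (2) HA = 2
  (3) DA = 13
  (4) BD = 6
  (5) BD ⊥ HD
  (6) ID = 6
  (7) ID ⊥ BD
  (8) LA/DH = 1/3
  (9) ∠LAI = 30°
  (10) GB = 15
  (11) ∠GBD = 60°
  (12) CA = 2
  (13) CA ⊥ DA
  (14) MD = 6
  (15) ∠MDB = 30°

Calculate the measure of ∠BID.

Step 1: By the law of cosines on triangle IDB: IB² = 6² + 6² − 2·6·6·cos(90°) = 72, so IB = 6·√2.
Step 2: By the inverse law of cosines on triangle BID: cos(∠BID) = ((6·√2)² + 6² − 6²) / (2·6·√2·6) = 72/101.82 = 0.7071, so ∠BID = 45°.

Therefore, the measure of angle ∠BID = 45°.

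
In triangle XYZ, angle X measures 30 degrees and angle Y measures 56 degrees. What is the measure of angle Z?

By the triangle angle sum property, the three interior angles of any triangle add up to 180°.
We know angle X = 30° and angle Y = 56°, so their sum is 86°.
Therefore angle Z = 180° - 86° = 94°.

94 degrees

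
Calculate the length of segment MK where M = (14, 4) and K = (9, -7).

d = sqrt((9 - 14)^2 + (-7 - 4)^2)
d = sqrt(-5^2 + -11^2)
d = sqrt(25 + 121)
d = sqrt(146)

sqrt(146)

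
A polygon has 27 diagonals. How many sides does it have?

Using d = n(n - 3)/2, we solve 27 = n(n - 3)/2.
So n(n - 3) = 54.
Testing n = 9: 9 * 6 = 54 = 54. Correct.
The polygon has 9 sides.

9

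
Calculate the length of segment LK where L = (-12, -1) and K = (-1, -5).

The horizontal distance is |-1 - -12| = 11 and the vertical distance is |-5 - -1| = 4.
By the Pythagorean theorem, d = sqrt(11^2 + 4^2) = sqrt(137).

sqrt(137)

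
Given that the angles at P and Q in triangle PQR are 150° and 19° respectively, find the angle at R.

By the triangle angle sum property, the three interior angles of any triangle add up to 180°.
We know angle P = 150° and angle Q = 19°, so their sum is 169°.
Therefore angle R = 180° - 169° = 11°.

11 degrees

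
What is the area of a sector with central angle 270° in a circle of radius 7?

Sector area = π(7²)(3/4) = 147*pi/4

147*pi/4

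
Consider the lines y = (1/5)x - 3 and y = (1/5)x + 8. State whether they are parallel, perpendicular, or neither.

Slope of line 1: m1 = 1/5
Slope of line 2: m2 = 1/5
Since m1 = m2 = 1/5, the lines are parallel.

Parallel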